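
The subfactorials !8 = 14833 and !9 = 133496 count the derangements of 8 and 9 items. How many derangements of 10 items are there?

!10 = (10-1)·(!9 + !8) = 9·(133496 + 14833) = 9·148329 = 1334961.

1334961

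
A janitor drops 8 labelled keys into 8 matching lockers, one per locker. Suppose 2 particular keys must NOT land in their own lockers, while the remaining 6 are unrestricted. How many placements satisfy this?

Inclusion-exclusion on the 2 forbidden self-matches:
Σ_{j=0}^{2} (-1)^j C(2,j)(8-j)!
= C(2,0)·8! - C(2,1)·7! + C(2,2)·6!
= 40320 - 10080 + 720
= 30960

30960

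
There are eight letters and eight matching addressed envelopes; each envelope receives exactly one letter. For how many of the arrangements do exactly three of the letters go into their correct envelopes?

Pick the 3 fixed positions: C(8,3) = 56 ways.
The other 5 form a derangement: !5 = 44.
Total: 56 × 44 = 2464.

2464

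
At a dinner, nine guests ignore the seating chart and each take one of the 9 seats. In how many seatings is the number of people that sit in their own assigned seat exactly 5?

Pick the 5 fixed positions: C(9,5) = 126 ways.
The remaining 4 must be deranged: !4 = 9.
Total: 126 × 9 = 1134.

1134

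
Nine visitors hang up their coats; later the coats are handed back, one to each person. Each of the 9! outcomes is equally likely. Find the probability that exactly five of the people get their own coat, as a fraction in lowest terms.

1/320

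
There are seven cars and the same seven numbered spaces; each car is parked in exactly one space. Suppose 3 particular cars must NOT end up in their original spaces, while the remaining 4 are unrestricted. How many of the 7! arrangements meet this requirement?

Let A_j be the event that the j-th constrained one is fixed. By inclusion-exclusion over the 3 events:
Σ_{j=0}^{3} (-1)^j C(3,j)(7-j)!
= C(3,0)·7! - C(3,1)·6! + C(3,2)·5! - C(3,3)·4!
= 5040 - 2160 + 360 - 24
= 3216

3216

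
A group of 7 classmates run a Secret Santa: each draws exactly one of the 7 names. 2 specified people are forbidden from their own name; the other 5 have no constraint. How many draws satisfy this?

Let A_j be the event that the j-th constrained one is fixed. By inclusion-exclusion over the 2 events:
Σ_{j=0}^{2} (-1)^j C(2,j)(7-j)!
= C(2,0)·7! - C(2,1)·6! + C(2,2)·5!
= 5040 - 1440 + 120
= 3720

3720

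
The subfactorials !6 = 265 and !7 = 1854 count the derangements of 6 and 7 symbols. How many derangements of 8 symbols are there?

!8 = (8-1)·(!7 + !6) = 7·(1854 + 265) = 7·2119 = 14833.

14833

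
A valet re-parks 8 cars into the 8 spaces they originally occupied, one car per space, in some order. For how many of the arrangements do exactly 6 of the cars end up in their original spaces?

28

Choose which 6 of the 8 are fixed: C(8,6) = 28.
The remaining 2 must be deranged: !2 = 1.
Total: 28 × 1 = 28.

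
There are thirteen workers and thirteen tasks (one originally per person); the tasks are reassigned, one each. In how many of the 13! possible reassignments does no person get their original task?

2290792932

The subfactorial !13 = [13!/e] (nearest integer).
13! = 6227020800, and 6227020800/e ≈ 2290792932.07, so !13 = 2290792932.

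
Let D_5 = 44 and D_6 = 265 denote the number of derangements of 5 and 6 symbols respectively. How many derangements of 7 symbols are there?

1854

D_7 = (7-1)·(D_6 + D_5) = 6·(265 + 44) = 6·309 = 1854.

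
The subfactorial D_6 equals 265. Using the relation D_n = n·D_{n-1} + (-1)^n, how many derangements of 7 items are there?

1854

D_7 = 7·265 - 1 = 1854.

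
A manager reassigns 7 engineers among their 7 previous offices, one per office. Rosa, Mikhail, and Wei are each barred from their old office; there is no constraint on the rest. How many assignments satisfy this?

Let A_j be the event that the j-th constrained one is fixed. By inclusion-exclusion over the 3 events:
Σ_{j=0}^{3} (-1)^j C(3,j)(7-j)!
= C(3,0)·7! - C(3,1)·6! + C(3,2)·5! - C(3,3)·4!
= 5040 - 2160 + 360 - 24
= 3216

3216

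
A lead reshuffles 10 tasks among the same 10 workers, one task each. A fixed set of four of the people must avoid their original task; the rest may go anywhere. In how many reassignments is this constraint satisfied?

Inclusion-exclusion on the 4 forbidden self-matches:
Σ_{j=0}^{4} (-1)^j C(4,j)(10-j)!
= C(4,0)·10! - C(4,1)·9! + C(4,2)·8! - C(4,3)·7! + C(4,4)·6!
= 3628800 - 1451520 + 241920 - 20160 + 720
= 2399760

2399760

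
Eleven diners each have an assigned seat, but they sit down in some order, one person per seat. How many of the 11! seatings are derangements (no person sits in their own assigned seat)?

14684570

Recurrence: !11 = 10·(!10 + !9).
!11 = 10·(1334961 + 133496) = 10·1468457 = 14684570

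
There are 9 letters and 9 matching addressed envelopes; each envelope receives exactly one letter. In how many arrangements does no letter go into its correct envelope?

133496

!9 = 9! · Σ_{k=0}^{9} (-1)^k/k!
= 9! - 9!/1! + 9!/2! - 9!/3! + 9!/4! - 9!/5! + 9!/6! - 9!/7! + 9!/8! - 9!/9!
= 362880 - 362880 + 181440 - 60480 + 15120 - 3024 + 504 - 72 + 9 - 1
= 133496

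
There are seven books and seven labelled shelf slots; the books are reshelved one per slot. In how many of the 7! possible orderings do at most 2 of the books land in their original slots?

4633

Sum C(7,i)·!(7-i) for i = 0..2:
  i=0: C(7,0)·!7 = 1·1854 = 1854
  i=1: C(7,1)·!6 = 7·265 = 1855
  i=2: C(7,2)·!5 = 21·44 = 924
Total = 4633.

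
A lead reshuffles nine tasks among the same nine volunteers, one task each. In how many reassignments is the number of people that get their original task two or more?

95887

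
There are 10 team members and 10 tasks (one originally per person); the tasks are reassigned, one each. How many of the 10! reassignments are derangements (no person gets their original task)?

By inclusion-exclusion, !10 = Σ (-1)^k · 10!/k! for k=0..10
= 10! - 10!/1! + 10!/2! - 10!/3! + 10!/4! - 10!/5! + 10!/6! - 10!/7! + 10!/8! - 10!/9! + 10!/10!
= 3628800 - 3628800 + 1814400 - 604800 + 151200 - 30240 + 5040 - 720 + 90 - 10 + 1
= 1334961

1334961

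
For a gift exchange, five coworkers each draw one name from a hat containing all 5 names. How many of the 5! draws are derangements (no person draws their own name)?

44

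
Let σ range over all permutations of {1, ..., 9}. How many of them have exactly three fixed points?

Pick the 3 fixed positions: C(9,3) = 84 ways.
The other 6 form a derangement: !6 = 265.
Total: 84 × 265 = 22260.

22260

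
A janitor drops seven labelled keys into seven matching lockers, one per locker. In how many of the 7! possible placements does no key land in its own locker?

1854

Recurrence: !7 = 7·!6 + (-1)^7.
!7 = 7·265 - 1 = 1854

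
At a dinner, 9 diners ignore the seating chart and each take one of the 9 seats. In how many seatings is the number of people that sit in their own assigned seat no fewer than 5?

# with exactly i fixed is C(9,i)·!(9-i); sum over i=5..9:
  i=5: C(9,5)·!4 = 126·9 = 1134
  i=6: C(9,6)·!3 = 84·2 = 168
  i=7: C(9,7)·!2 = 36·1 = 36
  i=8: C(9,8)·!1 = 9·0 = 0
  i=9: C(9,9)·!0 = 1·1 = 1
Total = 1339.

1339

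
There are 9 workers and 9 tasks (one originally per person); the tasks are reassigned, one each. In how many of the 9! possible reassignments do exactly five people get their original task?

Pick the 5 fixed positions: C(9,5) = 126 ways.
The other 4 form a derangement: !4 = 9.
Total: 126 × 9 = 1134.

1134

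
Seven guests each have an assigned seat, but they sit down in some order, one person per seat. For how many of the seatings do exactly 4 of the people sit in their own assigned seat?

70

Pick the 4 fixed positions: C(7,4) = 35 ways.
The remaining 3 must be deranged: !3 = 2.
Total: 35 × 2 = 70.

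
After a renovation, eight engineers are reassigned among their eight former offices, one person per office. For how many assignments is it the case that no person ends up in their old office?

Use !n = (n-1)(!(n-1) + !(n-2)).
!8 = 7·(1854 + 265) = 7·2119 = 14833

14833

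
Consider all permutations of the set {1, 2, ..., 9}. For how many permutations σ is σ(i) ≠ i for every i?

133496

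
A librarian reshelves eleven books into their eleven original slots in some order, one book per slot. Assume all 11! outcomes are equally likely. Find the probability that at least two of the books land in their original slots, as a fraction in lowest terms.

10547659/39916800

Favorable outcomes: Σ_{i≥2} C(11,i)·!(11-i) = 55·133496 + 165·14833 + 330·1854 + 462·265 + 462·44 + 330·9 + 165·2 + 55·1 + 11·0 + 1·1 = 10547659.
Total outcomes: 11! = 39916800.
Probability = 10547659/39916800 = 10547659/39916800.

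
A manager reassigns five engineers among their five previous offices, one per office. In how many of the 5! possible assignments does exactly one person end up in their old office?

Pick the single fixed position: C(5,1) = 5 ways.
The remaining 4 must be deranged: !4 = 9.
Total: 5 × 9 = 45.

45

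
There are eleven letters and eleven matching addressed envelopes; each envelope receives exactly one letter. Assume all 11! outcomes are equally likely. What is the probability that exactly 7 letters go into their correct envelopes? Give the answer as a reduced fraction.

1/13440

Favorable outcomes: C(11,7)·!4 = 330·9 = 2970.
Total outcomes: 11! = 39916800.
Probability = 2970/39916800 = 1/13440.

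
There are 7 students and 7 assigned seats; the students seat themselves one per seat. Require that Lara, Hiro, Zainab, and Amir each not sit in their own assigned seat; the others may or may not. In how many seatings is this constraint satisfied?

2790

Let A_j be the event that the j-th constrained one is fixed. By inclusion-exclusion over the 4 events:
Σ_{j=0}^{4} (-1)^j C(4,j)(7-j)!
= C(4,0)·7! - C(4,1)·6! + C(4,2)·5! - C(4,3)·4! + C(4,4)·3!
= 5040 - 2880 + 720 - 96 + 6
= 2790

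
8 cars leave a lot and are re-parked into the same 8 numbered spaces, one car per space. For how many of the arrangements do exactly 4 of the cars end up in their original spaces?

Pick the 4 fixed positions: C(8,4) = 70 ways.
The remaining 4 must be deranged: !4 = 9.
Total: 70 × 9 = 630.

630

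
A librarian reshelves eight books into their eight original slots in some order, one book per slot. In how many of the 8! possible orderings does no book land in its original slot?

14833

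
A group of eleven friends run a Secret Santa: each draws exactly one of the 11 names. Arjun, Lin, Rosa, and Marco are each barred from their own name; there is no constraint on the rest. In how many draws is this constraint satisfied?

27422640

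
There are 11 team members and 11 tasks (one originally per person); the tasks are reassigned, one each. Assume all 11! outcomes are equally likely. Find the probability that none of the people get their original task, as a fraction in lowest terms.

1468457/3991680

Favorable outcomes: !11 = 14684570.
Total outcomes: 11! = 39916800.
Probability = 14684570/39916800 = 1468457/3991680.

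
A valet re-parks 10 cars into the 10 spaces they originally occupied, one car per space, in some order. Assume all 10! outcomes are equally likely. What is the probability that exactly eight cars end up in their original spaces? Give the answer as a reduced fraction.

1/80640

Favorable outcomes: C(10,8)·!2 = 45·1 = 45.
Total outcomes: 10! = 3628800.
Probability = 45/3628800 = 1/80640.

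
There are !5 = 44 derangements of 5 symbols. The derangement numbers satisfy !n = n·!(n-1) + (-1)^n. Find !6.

!6 = 6·44 + 1 = 265.

265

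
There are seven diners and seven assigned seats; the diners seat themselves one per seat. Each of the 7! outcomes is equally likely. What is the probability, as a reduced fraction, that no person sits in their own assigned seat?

103/280

Favorable outcomes: !7 = 1854.
Total outcomes: 7! = 5040.
Probability = 1854/5040 = 103/280.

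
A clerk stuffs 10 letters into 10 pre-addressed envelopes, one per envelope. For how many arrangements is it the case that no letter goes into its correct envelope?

!10 is the nearest integer to 10!/e.
10! = 3628800, and 3628800/e ≈ 1334960.92, so !10 = 1334961.

1334961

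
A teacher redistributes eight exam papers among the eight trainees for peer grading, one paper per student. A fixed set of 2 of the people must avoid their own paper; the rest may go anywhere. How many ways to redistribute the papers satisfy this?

Inclusion-exclusion on the 2 forbidden self-matches:
Σ_{j=0}^{2} (-1)^j C(2,j)(8-j)!
= C(2,0)·8! - C(2,1)·7! + C(2,2)·6!
= 40320 - 10080 + 720
= 30960

30960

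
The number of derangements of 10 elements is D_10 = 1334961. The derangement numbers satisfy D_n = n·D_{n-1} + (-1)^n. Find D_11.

14684570

D_11 = 11·1334961 - 1 = 14684570.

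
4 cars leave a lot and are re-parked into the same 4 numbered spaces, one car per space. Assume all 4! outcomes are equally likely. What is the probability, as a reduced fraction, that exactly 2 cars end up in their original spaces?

1/4

Favorable outcomes: C(4,2)·!2 = 6·1 = 6.
Total outcomes: 4! = 24.
Probability = 6/24 = 1/4.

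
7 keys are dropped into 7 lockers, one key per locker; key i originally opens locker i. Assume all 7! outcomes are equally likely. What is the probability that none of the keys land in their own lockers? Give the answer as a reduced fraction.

Favorable outcomes: !7 = 1854.
Total outcomes: 7! = 5040.
Probability = 1854/5040 = 103/280.

103/280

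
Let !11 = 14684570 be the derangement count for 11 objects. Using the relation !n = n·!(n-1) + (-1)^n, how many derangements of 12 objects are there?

!12 = 12·14684570 + 1 = 176214841.

176214841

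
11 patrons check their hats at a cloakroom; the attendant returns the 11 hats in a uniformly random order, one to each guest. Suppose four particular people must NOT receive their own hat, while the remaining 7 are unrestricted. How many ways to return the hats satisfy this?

Inclusion-exclusion on the 4 forbidden self-matches:
Σ_{j=0}^{4} (-1)^j C(4,j)(11-j)!
= C(4,0)·11! - C(4,1)·10! + C(4,2)·9! - C(4,3)·8! + C(4,4)·7!
= 39916800 - 14515200 + 2177280 - 161280 + 5040
= 27422640

27422640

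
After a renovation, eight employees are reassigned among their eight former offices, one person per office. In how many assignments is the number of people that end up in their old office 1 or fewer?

# with exactly i fixed is C(8,i)·!(8-i); sum over i=0..1:
  i=0: C(8,0)·!8 = 1·14833 = 14833
  i=1: C(8,1)·!7 = 8·1854 = 14832
Total = 29665.

29665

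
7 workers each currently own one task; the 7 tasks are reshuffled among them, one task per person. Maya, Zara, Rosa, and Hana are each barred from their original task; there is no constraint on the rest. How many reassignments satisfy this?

2790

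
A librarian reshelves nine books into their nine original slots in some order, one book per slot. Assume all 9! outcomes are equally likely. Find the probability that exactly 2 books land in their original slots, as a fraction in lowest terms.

103/560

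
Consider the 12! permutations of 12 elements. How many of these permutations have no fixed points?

The number of derangements of 12 is !12 = Σ_{k=0}^{12} (-1)^k·12!/k!
= 12! - 12!/1! + 12!/2! - 12!/3! + 12!/4! - 12!/5! + 12!/6! - 12!/7! + 12!/8! - 12!/9! + 12!/10! - 12!/11! + 12!/12!
= 479001600 - 479001600 + 239500800 - 79833600 + 19958400 - 3991680 + 665280 - 95040 + 11880 - 1320 + 132 - 12 + 1
= 176214841

176214841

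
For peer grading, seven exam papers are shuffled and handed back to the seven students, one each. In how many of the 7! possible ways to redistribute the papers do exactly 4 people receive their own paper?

70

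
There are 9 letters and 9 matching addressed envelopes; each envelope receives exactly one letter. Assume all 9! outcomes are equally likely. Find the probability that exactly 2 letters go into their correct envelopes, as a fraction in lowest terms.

103/560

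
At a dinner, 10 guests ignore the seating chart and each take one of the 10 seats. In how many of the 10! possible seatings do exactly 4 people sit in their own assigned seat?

55650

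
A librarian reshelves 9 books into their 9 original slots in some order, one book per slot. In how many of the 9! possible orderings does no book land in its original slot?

133496

Recurrence: !9 = 9·!8 + (-1)^9.
!9 = 9·14833 - 1 = 133496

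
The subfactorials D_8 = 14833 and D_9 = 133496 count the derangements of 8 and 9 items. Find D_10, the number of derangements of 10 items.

1334961

D_10 = (10-1)·(D_9 + D_8) = 9·(133496 + 14833) = 9·148329 = 1334961.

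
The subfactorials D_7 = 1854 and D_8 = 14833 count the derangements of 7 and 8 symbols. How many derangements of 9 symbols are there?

D_9 = (9-1)·(D_8 + D_7) = 8·(14833 + 1854) = 8·16687 = 133496.

133496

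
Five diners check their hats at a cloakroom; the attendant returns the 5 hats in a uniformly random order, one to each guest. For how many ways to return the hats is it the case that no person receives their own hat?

!5 is the nearest integer to 5!/e.
5! = 120, and 120/e ≈ 44.15, so !5 = 44.

44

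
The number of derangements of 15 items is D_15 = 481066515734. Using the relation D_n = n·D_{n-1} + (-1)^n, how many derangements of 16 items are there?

D_16 = 16·481066515734 + 1 = 7697064251745.

7697064251745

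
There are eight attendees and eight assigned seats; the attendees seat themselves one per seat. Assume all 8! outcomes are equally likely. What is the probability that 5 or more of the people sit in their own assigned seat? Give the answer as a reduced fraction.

47/13440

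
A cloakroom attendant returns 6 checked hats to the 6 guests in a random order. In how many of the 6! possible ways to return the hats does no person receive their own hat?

265

!6 = 6! · Σ_{k=0}^{6} (-1)^k/k!
= 6! - 6!/1! + 6!/2! - 6!/3! + 6!/4! - 6!/5! + 6!/6!
= 720 - 720 + 360 - 120 + 30 - 6 + 1
= 265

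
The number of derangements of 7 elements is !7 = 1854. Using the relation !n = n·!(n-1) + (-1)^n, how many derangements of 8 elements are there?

14833

!8 = 8·1854 + 1 = 14833.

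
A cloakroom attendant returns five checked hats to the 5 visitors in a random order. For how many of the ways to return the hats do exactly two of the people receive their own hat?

Choose which 2 of the 5 are fixed: C(5,2) = 10.
The remaining 3 must be deranged: !3 = 2.
Total: 10 × 2 = 20.

20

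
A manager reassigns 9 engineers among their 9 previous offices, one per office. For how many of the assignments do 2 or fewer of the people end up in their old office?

# with exactly i fixed is C(9,i)·!(9-i); sum over i=0..2:
  i=0: C(9,0)·!9 = 1·133496 = 133496
  i=1: C(9,1)·!8 = 9·14833 = 133497
  i=2: C(9,2)·!7 = 36·1854 = 66744
Total = 333737.

333737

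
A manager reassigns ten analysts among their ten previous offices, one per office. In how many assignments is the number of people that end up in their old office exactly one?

1334960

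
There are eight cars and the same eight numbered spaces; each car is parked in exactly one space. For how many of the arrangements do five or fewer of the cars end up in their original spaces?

40291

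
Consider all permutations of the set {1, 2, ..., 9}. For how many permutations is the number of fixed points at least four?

Sum C(9,i)·!(9-i) for i = 4..9:
  i=4: C(9,4)·!5 = 126·44 = 5544
  i=5: C(9,5)·!4 = 126·9 = 1134
  i=6: C(9,6)·!3 = 84·2 = 168
  i=7: C(9,7)·!2 = 36·1 = 36
  i=8: C(9,8)·!1 = 9·0 = 0
  i=9: C(9,9)·!0 = 1·1 = 1
Total = 6883.

6883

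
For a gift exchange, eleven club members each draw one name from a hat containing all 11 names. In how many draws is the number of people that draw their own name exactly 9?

55

Choose which 9 of the 11 are fixed: C(11,9) = 55.
The remaining 2 must be deranged: !2 = 1.
Total: 55 × 1 = 55.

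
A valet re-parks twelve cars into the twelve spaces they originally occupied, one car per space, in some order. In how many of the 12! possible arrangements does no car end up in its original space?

176214841

The number of derangements of 12 is !12 = Σ_{k=0}^{12} (-1)^k·12!/k!
= 12! - 12!/1! + 12!/2! - 12!/3! + 12!/4! - 12!/5! + 12!/6! - 12!/7! + 12!/8! - 12!/9! + 12!/10! - 12!/11! + 12!/12!
= 479001600 - 479001600 + 239500800 - 79833600 + 19958400 - 3991680 + 665280 - 95040 + 11880 - 1320 + 132 - 12 + 1
= 176214841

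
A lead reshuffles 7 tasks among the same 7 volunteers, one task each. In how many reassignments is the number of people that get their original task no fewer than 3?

# with exactly i fixed is C(7,i)·!(7-i); sum over i=3..7:
  i=3: C(7,3)·!4 = 35·9 = 315
  i=4: C(7,4)·!3 = 35·2 = 70
  i=5: C(7,5)·!2 = 21·1 = 21
  i=6: C(7,6)·!1 = 7·0 = 0
  i=7: C(7,7)·!0 = 1·1 = 1
Total = 407.

407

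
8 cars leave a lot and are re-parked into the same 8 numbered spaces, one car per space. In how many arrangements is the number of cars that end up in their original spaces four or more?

771

# with exactly i fixed is C(8,i)·!(8-i); sum over i=4..8:
  i=4: C(8,4)·!4 = 70·9 = 630
  i=5: C(8,5)·!3 = 56·2 = 112
  i=6: C(8,6)·!2 = 28·1 = 28
  i=7: C(8,7)·!1 = 8·0 = 0
  i=8: C(8,8)·!0 = 1·1 = 1
Total = 771.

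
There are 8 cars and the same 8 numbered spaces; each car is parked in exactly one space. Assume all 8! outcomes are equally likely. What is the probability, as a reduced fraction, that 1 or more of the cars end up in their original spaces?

3641/5760

Favorable outcomes: Σ_{i≥1} C(8,i)·!(8-i) = 8·1854 + 28·265 + 56·44 + 70·9 + 56·2 + 28·1 + 8·0 + 1·1 = 25487.
Total outcomes: 8! = 40320.
Probability = 25487/40320 = 3641/5760.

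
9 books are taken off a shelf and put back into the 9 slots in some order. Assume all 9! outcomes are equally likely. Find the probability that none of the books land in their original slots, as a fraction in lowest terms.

16687/45360

Favorable outcomes: !9 = 133496.
Total outcomes: 9! = 362880.
Probability = 133496/362880 = 16687/45360.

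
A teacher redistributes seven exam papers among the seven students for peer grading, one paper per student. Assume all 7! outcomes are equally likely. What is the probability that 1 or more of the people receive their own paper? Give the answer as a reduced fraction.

177/280

Favorable outcomes: Σ_{i≥1} C(7,i)·!(7-i) = 7·265 + 21·44 + 35·9 + 35·2 + 21·1 + 7·0 + 1·1 = 3186.
Total outcomes: 7! = 5040.
Probability = 3186/5040 = 177/280.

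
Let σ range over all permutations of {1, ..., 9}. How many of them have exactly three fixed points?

Choose which 3 of the 9 are fixed: C(9,3) = 84.
The remaining 6 must be deranged: !6 = 265.
Total: 84 × 265 = 22260.

22260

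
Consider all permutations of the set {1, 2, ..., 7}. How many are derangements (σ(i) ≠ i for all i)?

1854

Use !n = n·!(n-1) + (-1)^n.
!7 = 7·265 - 1 = 1854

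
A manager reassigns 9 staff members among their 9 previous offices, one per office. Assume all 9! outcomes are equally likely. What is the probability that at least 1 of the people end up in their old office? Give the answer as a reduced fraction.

28673/45360

Favorable outcomes: Σ_{i≥1} C(9,i)·!(9-i) = 9·14833 + 36·1854 + 84·265 + 126·44 + 126·9 + 84·2 + 36·1 + 9·0 + 1·1 = 229384.
Total outcomes: 9! = 362880.
Probability = 229384/362880 = 28673/45360.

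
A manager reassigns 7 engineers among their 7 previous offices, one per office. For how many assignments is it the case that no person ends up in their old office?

1854

!7 is the nearest integer to 7!/e.
7! = 5040, and 5040/e ≈ 1854.11, so !7 = 1854.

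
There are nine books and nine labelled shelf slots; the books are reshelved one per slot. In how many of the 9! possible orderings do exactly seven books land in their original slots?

Pick the 7 fixed positions: C(9,7) = 36 ways.
The other 2 form a derangement: !2 = 1.
Total: 36 × 1 = 36.

36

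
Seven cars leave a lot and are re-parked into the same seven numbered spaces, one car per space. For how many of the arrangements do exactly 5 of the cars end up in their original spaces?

21

Pick the 5 fixed positions: C(7,5) = 21 ways.
The remaining 2 must be deranged: !2 = 1.
Total: 21 × 1 = 21.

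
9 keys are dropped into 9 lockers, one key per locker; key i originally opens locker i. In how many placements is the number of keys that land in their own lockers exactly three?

Choose which 3 of the 9 are fixed: C(9,3) = 84.
The remaining 6 must be deranged: !6 = 265.
Total: 84 × 265 = 22260.

22260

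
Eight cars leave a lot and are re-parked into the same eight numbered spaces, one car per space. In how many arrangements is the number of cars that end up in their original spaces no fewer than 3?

3235

# with exactly i fixed is C(8,i)·!(8-i); sum over i=3..8:
  i=3: C(8,3)·!5 = 56·44 = 2464
  i=4: C(8,4)·!4 = 70·9 = 630
  i=5: C(8,5)·!3 = 56·2 = 112
  i=6: C(8,6)·!2 = 28·1 = 28
  i=7: C(8,7)·!1 = 8·0 = 0
  i=8: C(8,8)·!0 = 1·1 = 1
Total = 3235.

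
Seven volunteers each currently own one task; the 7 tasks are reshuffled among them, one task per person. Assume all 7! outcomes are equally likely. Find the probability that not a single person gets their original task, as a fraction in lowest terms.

103/280

Favorable outcomes: !7 = 1854.
Total outcomes: 7! = 5040.
Probability = 1854/5040 = 103/280.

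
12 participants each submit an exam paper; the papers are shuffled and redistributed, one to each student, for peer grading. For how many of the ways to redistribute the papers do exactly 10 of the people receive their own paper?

Pick the 10 fixed positions: C(12,10) = 66 ways.
The remaining 2 must be deranged: !2 = 1.
Total: 66 × 1 = 66.

66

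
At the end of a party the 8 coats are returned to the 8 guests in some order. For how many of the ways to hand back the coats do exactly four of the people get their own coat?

630

Choose which 4 of the 8 are fixed: C(8,4) = 70.
The other 4 form a derangement: !4 = 9.
Total: 70 × 9 = 630.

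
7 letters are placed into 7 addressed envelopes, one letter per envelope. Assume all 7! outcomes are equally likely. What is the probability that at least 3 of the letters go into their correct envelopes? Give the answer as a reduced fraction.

Favorable outcomes: Σ_{i≥3} C(7,i)·!(7-i) = 35·9 + 35·2 + 21·1 + 7·0 + 1·1 = 407.
Total outcomes: 7! = 5040.
Probability = 407/5040 = 407/5040.

407/5040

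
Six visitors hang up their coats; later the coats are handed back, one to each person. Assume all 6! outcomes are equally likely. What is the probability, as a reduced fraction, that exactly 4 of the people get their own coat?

1/48

Favorable outcomes: C(6,4)·!2 = 15·1 = 15.
Total outcomes: 6! = 720.
Probability = 15/720 = 1/48.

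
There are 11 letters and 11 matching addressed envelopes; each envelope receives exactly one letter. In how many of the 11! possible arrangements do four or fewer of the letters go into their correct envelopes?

39770686

# with exactly i fixed is C(11,i)·!(11-i); sum over i=0..4:
  i=0: C(11,0)·!11 = 1·14684570 = 14684570
  i=1: C(11,1)·!10 = 11·1334961 = 14684571
  i=2: C(11,2)·!9 = 55·133496 = 7342280
  i=3: C(11,3)·!8 = 165·14833 = 2447445
  i=4: C(11,4)·!7 = 330·1854 = 611820
Total = 39770686.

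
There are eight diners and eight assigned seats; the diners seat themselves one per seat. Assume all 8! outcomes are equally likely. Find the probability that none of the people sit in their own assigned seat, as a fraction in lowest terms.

Favorable outcomes: !8 = 14833.
Total outcomes: 8! = 40320.
Probability = 14833/40320 = 2119/5760.

2119/5760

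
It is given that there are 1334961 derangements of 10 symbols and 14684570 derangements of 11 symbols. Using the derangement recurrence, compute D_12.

D_12 = (12-1)·(D_11 + D_10) = 11·(14684570 + 1334961) = 11·16019531 = 176214841.

176214841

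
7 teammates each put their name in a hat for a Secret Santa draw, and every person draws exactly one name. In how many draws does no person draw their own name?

The number of derangements of 7 is !7 = Σ_{k=0}^{7} (-1)^k·7!/k!
= 7! - 7!/1! + 7!/2! - 7!/3! + 7!/4! - 7!/5! + 7!/6! - 7!/7!
= 5040 - 5040 + 2520 - 840 + 210 - 42 + 7 - 1
= 1854

1854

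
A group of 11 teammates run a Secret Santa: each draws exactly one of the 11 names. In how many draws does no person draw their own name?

The number of derangements of 11 is !11 = Σ_{k=0}^{11} (-1)^k·11!/k!
= 11! - 11!/1! + 11!/2! - 11!/3! + 11!/4! - 11!/5! + 11!/6! - 11!/7! + 11!/8! - 11!/9! + 11!/10! - 11!/11!
= 39916800 - 39916800 + 19958400 - 6652800 + 1663200 - 332640 + 55440 - 7920 + 990 - 110 + 11 - 1
= 14684570

14684570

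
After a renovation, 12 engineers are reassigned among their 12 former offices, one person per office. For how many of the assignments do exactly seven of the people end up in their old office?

Pick the 7 fixed positions: C(12,7) = 792 ways.
The remaining 5 must be deranged: !5 = 44.
Total: 792 × 44 = 34848.

34848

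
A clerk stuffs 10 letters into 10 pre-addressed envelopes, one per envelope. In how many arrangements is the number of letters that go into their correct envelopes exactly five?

Pick the 5 fixed positions: C(10,5) = 252 ways.
The other 5 form a derangement: !5 = 44.
Total: 252 × 44 = 11088.

11088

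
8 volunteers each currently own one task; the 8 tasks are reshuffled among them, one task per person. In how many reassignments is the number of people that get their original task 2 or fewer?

37085

Sum C(8,i)·!(8-i) for i = 0..2:
  i=0: C(8,0)·!8 = 1·14833 = 14833
  i=1: C(8,1)·!7 = 8·1854 = 14832
  i=2: C(8,2)·!6 = 28·265 = 7420
Total = 37085.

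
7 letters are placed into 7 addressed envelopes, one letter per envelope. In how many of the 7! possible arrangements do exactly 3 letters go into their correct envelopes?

Choose which 3 of the 7 are fixed: C(7,3) = 35.
The remaining 4 must be deranged: !4 = 9.
Total: 35 × 9 = 315.

315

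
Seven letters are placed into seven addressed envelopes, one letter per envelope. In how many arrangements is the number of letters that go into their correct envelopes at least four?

Sum C(7,i)·!(7-i) for i = 4..7:
  i=4: C(7,4)·!3 = 35·2 = 70
  i=5: C(7,5)·!2 = 21·1 = 21
  i=6: C(7,6)·!1 = 7·0 = 0
  i=7: C(7,7)·!0 = 1·1 = 1
Total = 92.

92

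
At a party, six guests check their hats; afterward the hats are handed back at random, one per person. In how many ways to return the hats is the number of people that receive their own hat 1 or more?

# with exactly i fixed is C(6,i)·!(6-i); sum over i=1..6:
  i=1: C(6,1)·!5 = 6·44 = 264
  i=2: C(6,2)·!4 = 15·9 = 135
  i=3: C(6,3)·!3 = 20·2 = 40
  i=4: C(6,4)·!2 = 15·1 = 15
  i=5: C(6,5)·!1 = 6·0 = 0
  i=6: C(6,6)·!0 = 1·1 = 1
Total = 455.

455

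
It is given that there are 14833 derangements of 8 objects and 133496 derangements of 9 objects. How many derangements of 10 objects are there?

D_10 = (10-1)·(D_9 + D_8) = 9·(133496 + 14833) = 9·148329 = 1334961.

1334961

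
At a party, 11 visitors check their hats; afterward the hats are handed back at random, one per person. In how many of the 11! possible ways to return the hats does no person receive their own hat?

14684570

By inclusion-exclusion, !11 = Σ (-1)^k · 11!/k! for k=0..11
= 11! - 11!/1! + 11!/2! - 11!/3! + 11!/4! - 11!/5! + 11!/6! - 11!/7! + 11!/8! - 11!/9! + 11!/10! - 11!/11!
= 39916800 - 39916800 + 19958400 - 6652800 + 1663200 - 332640 + 55440 - 7920 + 990 - 110 + 11 - 1
= 14684570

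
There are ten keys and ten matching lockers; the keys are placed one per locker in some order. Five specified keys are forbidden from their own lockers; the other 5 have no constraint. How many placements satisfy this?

Inclusion-exclusion on the 5 forbidden self-matches:
Σ_{j=0}^{5} (-1)^j C(5,j)(10-j)!
= C(5,0)·10! - C(5,1)·9! + C(5,2)·8! - C(5,3)·7! + C(5,4)·6! - C(5,5)·5!
= 3628800 - 1814400 + 403200 - 50400 + 3600 - 120
= 2170680

2170680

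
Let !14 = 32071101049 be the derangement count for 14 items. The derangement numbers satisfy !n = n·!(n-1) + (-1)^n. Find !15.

481066515734

!15 = 15·32071101049 - 1 = 481066515734.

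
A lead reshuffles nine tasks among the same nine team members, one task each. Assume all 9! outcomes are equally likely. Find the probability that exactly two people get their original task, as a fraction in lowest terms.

103/560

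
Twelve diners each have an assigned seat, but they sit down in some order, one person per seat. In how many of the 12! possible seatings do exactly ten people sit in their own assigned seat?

Choose which 10 of the 12 are fixed: C(12,10) = 66.
The other 2 form a derangement: !2 = 1.
Total: 66 × 1 = 66.

66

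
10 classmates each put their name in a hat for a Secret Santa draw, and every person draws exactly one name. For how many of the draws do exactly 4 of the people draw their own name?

55650

Pick the 4 fixed positions: C(10,4) = 210 ways.
The remaining 6 must be deranged: !6 = 265.
Total: 210 × 265 = 55650.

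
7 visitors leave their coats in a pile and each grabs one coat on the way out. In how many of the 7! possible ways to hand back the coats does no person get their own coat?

1854

!7 is the nearest integer to 7!/e.
7! = 5040, and 5040/e ≈ 1854.11, so !7 = 1854.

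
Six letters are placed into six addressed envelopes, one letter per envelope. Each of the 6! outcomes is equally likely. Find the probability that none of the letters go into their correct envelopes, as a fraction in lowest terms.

Favorable outcomes: !6 = 265.
Total outcomes: 6! = 720.
Probability = 265/720 = 53/144.

53/144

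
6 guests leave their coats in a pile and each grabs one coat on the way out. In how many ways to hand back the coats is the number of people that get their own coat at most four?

719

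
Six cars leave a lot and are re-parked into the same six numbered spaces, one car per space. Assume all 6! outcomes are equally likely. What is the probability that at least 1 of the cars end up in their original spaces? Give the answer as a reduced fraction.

91/144

Favorable outcomes: Σ_{i≥1} C(6,i)·!(6-i) = 6·44 + 15·9 + 20·2 + 15·1 + 6·0 + 1·1 = 455.
Total outcomes: 6! = 720.
Probability = 455/720 = 91/144.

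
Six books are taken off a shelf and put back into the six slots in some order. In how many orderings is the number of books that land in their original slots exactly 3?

40

Pick the 3 fixed positions: C(6,3) = 20 ways.
The remaining 3 must be deranged: !3 = 2.
Total: 20 × 2 = 40.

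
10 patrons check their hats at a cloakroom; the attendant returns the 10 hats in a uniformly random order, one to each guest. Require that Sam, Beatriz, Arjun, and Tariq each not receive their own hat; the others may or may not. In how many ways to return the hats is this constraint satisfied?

2399760

Inclusion-exclusion on the 4 forbidden self-matches:
Σ_{j=0}^{4} (-1)^j C(4,j)(10-j)!
= C(4,0)·10! - C(4,1)·9! + C(4,2)·8! - C(4,3)·7! + C(4,4)·6!
= 3628800 - 1451520 + 241920 - 20160 + 720
= 2399760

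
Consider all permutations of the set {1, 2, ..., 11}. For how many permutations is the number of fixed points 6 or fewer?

39913444

# with exactly i fixed is C(11,i)·!(11-i); sum over i=0..6:
  i=0: C(11,0)·!11 = 1·14684570 = 14684570
  i=1: C(11,1)·!10 = 11·1334961 = 14684571
  i=2: C(11,2)·!9 = 55·133496 = 7342280
  i=3: C(11,3)·!8 = 165·14833 = 2447445
  i=4: C(11,4)·!7 = 330·1854 = 611820
  i=5: C(11,5)·!6 = 462·265 = 122430
  i=6: C(11,6)·!5 = 462·44 = 20328
Total = 39913444.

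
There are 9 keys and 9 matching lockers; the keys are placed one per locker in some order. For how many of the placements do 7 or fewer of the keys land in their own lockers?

362879

# with exactly i fixed is C(9,i)·!(9-i); sum over i=0..7:
  i=0: C(9,0)·!9 = 1·133496 = 133496
  i=1: C(9,1)·!8 = 9·14833 = 133497
  i=2: C(9,2)·!7 = 36·1854 = 66744
  i=3: C(9,3)·!6 = 84·265 = 22260
  i=4: C(9,4)·!5 = 126·44 = 5544
  i=5: C(9,5)·!4 = 126·9 = 1134
  i=6: C(9,6)·!3 = 84·2 = 168
  i=7: C(9,7)·!2 = 36·1 = 36
Total = 362879.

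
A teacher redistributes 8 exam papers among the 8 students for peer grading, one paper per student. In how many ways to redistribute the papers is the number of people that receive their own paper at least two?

10655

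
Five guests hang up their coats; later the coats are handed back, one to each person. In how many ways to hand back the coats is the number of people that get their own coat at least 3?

11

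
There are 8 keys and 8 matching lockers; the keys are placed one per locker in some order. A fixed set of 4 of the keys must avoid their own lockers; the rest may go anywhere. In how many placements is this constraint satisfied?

Let A_j be the event that the j-th constrained one is fixed. By inclusion-exclusion over the 4 events:
Σ_{j=0}^{4} (-1)^j C(4,j)(8-j)!
= C(4,0)·8! - C(4,1)·7! + C(4,2)·6! - C(4,3)·5! + C(4,4)·4!
= 40320 - 20160 + 4320 - 480 + 24
= 24024

24024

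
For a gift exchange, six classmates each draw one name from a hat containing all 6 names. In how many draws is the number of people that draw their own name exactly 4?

15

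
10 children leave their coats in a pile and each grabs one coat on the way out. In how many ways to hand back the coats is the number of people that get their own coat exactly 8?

Pick the 8 fixed positions: C(10,8) = 45 ways.
The other 2 form a derangement: !2 = 1.
Total: 45 × 1 = 45.

45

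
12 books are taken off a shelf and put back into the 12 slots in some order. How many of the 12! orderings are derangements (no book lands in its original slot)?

Use !n = (n-1)(!(n-1) + !(n-2)).
!12 = 11·(14684570 + 1334961) = 11·16019531 = 176214841

176214841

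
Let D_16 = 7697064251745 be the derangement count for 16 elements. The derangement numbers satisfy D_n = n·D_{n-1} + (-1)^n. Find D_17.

130850092279664

D_17 = 17·7697064251745 - 1 = 130850092279664.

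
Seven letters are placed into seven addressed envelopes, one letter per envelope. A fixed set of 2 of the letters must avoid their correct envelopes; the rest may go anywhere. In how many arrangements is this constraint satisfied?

Let A_j be the event that the j-th constrained one is fixed. By inclusion-exclusion over the 2 events:
Σ_{j=0}^{2} (-1)^j C(2,j)(7-j)!
= C(2,0)·7! - C(2,1)·6! + C(2,2)·5!
= 5040 - 1440 + 120
= 3720

3720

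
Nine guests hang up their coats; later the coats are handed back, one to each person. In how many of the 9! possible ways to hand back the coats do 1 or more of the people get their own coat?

229384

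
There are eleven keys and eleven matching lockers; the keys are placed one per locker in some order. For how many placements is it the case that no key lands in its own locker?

The number of derangements of 11 is !11 = Σ_{k=0}^{11} (-1)^k·11!/k!
= 11! - 11!/1! + 11!/2! - 11!/3! + 11!/4! - 11!/5! + 11!/6! - 11!/7! + 11!/8! - 11!/9! + 11!/10! - 11!/11!
= 39916800 - 39916800 + 19958400 - 6652800 + 1663200 - 332640 + 55440 - 7920 + 990 - 110 + 11 - 1
= 14684570

14684570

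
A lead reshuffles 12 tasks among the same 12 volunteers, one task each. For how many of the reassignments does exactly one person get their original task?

Pick the single fixed position: C(12,1) = 12 ways.
The other 11 form a derangement: !11 = 14684570.
Total: 12 × 14684570 = 176214840.

176214840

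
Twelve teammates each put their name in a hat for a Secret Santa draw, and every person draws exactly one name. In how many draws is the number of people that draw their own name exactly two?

Choose which 2 of the 12 are fixed: C(12,2) = 66.
The remaining 10 must be deranged: !10 = 1334961.
Total: 66 × 1334961 = 88107426.

88107426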